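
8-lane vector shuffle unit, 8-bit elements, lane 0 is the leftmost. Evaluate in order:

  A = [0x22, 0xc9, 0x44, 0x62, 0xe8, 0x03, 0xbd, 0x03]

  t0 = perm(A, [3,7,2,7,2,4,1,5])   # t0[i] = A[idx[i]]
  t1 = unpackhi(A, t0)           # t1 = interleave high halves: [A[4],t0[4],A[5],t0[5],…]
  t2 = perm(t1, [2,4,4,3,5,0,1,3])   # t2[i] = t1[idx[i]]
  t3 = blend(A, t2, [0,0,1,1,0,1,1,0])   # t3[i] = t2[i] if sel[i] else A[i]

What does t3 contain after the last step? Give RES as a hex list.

t0 = [0x62, 0x03, 0x44, 0x03, 0x44, 0xe8, 0xc9, 0x03]
t1 = [0xe8, 0x44, 0x03, 0xe8, 0xbd, 0xc9, 0x03, 0x03]
t2 = [0x03, 0xbd, 0xbd, 0xe8, 0xc9, 0xe8, 0x44, 0xe8]
t3 = [0x22, 0xc9, 0xbd, 0xe8, 0xe8, 0xe8, 0x44, 0x03]

RES = [ 0x22  0xc9  0xbd  0xe8  0xe8  0xe8  0x44  0x03 ]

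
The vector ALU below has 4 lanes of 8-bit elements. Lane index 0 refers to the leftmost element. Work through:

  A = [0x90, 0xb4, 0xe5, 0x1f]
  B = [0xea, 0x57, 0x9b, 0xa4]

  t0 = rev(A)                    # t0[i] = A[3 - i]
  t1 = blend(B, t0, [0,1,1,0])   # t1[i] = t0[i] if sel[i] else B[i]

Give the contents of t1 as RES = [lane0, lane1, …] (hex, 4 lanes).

t0 = [0x1f, 0xe5, 0xb4, 0x90]
t1 = [0xea, 0xe5, 0xb4, 0xa4]

RES = [ 0xea  0xe5  0xb4  0xa4 ]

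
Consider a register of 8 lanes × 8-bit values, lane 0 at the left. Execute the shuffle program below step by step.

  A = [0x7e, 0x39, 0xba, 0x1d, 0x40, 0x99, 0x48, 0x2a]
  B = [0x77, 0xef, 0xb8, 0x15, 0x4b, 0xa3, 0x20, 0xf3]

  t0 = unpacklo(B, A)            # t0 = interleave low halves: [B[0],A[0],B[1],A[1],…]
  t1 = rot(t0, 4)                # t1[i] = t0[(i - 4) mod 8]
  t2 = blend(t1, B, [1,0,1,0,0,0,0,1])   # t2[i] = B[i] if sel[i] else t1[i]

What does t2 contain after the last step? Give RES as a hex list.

RES = [0x77, 0xba, 0xb8, 0x1d, 0x77, 0x7e, 0xef, 0xf3]

t0 = [0x77, 0x7e, 0xef, 0x39, 0xb8, 0xba, 0x15, 0x1d]
t1 = [0xb8, 0xba, 0x15, 0x1d, 0x77, 0x7e, 0xef, 0x39]
t2 = [0x77, 0xba, 0xb8, 0x1d, 0x77, 0x7e, 0xef, 0xf3]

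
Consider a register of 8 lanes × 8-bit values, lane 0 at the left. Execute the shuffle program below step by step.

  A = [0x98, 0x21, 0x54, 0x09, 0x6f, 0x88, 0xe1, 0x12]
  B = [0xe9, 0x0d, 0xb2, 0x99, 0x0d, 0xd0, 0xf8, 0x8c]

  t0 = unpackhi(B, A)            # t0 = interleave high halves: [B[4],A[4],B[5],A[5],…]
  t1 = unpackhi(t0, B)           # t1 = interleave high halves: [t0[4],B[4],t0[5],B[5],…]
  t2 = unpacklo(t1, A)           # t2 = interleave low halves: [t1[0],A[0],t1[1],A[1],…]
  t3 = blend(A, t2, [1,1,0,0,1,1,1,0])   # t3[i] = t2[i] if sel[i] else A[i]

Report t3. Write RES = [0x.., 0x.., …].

RES = [ 0xf8  0x98  0x54  0x09  0xe1  0x54  0xd0  0x12 ]

t0 = [0x0d, 0x6f, 0xd0, 0x88, 0xf8, 0xe1, 0x8c, 0x12]
t1 = [0xf8, 0x0d, 0xe1, 0xd0, 0x8c, 0xf8, 0x12, 0x8c]
t2 = [0xf8, 0x98, 0x0d, 0x21, 0xe1, 0x54, 0xd0, 0x09]
t3 = [0xf8, 0x98, 0x54, 0x09, 0xe1, 0x54, 0xd0, 0x12]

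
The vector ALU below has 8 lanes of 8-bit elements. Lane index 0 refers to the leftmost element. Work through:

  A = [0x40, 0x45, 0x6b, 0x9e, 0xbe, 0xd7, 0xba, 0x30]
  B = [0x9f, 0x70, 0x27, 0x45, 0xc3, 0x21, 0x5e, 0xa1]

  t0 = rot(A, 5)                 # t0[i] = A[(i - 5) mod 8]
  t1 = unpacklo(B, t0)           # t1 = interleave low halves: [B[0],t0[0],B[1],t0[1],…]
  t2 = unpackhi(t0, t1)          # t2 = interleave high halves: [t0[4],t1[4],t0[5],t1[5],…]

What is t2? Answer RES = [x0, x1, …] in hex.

RES = [0x30, 0x27, 0x40, 0xd7, 0x45, 0x45, 0x6b, 0xba]

t0 = [0x9e, 0xbe, 0xd7, 0xba, 0x30, 0x40, 0x45, 0x6b]
t1 = [0x9f, 0x9e, 0x70, 0xbe, 0x27, 0xd7, 0x45, 0xba]
t2 = [0x30, 0x27, 0x40, 0xd7, 0x45, 0x45, 0x6b, 0xba]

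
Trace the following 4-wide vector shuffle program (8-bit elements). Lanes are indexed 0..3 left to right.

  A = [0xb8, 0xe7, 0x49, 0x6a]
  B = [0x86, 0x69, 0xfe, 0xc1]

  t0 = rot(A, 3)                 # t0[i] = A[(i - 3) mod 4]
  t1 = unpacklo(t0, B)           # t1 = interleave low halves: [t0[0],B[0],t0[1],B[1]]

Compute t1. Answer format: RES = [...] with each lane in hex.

t0 = [0xe7, 0x49, 0x6a, 0xb8]
t1 = [0xe7, 0x86, 0x49, 0x69]

RES = [ 0xe7  0x86  0x49  0x69 ]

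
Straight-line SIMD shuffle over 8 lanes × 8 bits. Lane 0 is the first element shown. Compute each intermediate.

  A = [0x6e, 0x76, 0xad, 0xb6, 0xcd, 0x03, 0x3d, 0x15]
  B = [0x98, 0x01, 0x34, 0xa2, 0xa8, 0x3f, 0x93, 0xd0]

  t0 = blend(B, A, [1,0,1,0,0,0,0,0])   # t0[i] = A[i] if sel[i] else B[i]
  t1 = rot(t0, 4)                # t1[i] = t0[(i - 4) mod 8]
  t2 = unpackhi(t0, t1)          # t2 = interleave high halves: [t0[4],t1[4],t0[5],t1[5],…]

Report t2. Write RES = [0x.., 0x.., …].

  t0: 6e 01 ad a2 a8 3f 93 d0
  t1: a8 3f 93 d0 6e 01 ad a2
  t2: a8 6e 3f 01 93 ad d0 a2

RES = [0xa8, 0x6e, 0x3f, 0x01, 0x93, 0xad, 0xd0, 0xa2]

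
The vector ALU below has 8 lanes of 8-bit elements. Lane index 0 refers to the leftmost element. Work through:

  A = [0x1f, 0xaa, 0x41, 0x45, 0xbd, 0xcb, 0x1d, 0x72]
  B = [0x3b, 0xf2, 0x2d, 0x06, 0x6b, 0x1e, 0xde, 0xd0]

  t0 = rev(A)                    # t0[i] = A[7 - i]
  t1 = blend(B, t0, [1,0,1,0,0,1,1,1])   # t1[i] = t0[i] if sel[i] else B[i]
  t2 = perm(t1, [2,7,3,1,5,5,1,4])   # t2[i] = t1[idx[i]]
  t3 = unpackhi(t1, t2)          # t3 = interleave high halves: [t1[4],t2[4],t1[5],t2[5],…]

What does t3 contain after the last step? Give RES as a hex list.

RES = [ 0x6b  0x41  0x41  0x41  0xaa  0xf2  0x1f  0x6b ]

  t0: 72 1d cb bd 45 41 aa 1f
  t1: 72 f2 cb 06 6b 41 aa 1f
  t2: cb 1f 06 f2 41 41 f2 6b
  t3: 6b 41 41 41 aa f2 1f 6b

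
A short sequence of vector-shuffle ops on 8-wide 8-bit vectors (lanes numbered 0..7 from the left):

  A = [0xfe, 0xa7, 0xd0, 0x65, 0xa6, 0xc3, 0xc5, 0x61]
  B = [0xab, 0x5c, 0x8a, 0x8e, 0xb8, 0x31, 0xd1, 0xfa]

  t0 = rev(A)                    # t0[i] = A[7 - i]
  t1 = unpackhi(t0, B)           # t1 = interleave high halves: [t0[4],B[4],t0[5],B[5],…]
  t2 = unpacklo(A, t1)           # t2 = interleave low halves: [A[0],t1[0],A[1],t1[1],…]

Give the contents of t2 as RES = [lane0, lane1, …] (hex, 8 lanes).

t0 = [0x61, 0xc5, 0xc3, 0xa6, 0x65, 0xd0, 0xa7, 0xfe]
t1 = [0x65, 0xb8, 0xd0, 0x31, 0xa7, 0xd1, 0xfe, 0xfa]
t2 = [0xfe, 0x65, 0xa7, 0xb8, 0xd0, 0xd0, 0x65, 0x31]

RES = [ 0xfe  0x65  0xa7  0xb8  0xd0  0xd0  0x65  0x31 ]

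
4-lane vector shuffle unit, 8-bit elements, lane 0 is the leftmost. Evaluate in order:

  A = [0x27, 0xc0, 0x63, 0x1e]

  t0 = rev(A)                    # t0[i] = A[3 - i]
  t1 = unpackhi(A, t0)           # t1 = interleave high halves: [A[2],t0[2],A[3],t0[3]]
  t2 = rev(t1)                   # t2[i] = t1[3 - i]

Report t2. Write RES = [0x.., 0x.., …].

  t0: 1e 63 c0 27
  t1: 63 c0 1e 27
  t2: 27 1e c0 63

RES = [0x27, 0x1e, 0xc0, 0x63]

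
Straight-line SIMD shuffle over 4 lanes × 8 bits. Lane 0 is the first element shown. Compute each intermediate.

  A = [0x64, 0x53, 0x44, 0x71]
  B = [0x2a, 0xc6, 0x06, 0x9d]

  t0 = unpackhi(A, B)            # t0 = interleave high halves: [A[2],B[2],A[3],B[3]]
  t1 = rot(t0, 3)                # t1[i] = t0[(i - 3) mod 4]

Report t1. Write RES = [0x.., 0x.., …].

RES = [ 0x06  0x71  0x9d  0x44 ]

  t0: 44 06 71 9d
  t1: 06 71 9d 44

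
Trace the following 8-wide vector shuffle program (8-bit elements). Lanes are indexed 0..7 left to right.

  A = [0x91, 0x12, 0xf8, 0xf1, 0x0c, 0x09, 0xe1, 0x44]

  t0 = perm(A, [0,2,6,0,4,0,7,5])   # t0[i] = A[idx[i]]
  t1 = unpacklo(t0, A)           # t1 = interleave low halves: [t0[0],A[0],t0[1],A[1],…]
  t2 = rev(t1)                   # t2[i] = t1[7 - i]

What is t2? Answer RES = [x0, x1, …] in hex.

  t0: 91 f8 e1 91 0c 91 44 09
  t1: 91 91 f8 12 e1 f8 91 f1
  t2: f1 91 f8 e1 12 f8 91 91

RES = [0xf1, 0x91, 0xf8, 0xe1, 0x12, 0xf8, 0x91, 0x91]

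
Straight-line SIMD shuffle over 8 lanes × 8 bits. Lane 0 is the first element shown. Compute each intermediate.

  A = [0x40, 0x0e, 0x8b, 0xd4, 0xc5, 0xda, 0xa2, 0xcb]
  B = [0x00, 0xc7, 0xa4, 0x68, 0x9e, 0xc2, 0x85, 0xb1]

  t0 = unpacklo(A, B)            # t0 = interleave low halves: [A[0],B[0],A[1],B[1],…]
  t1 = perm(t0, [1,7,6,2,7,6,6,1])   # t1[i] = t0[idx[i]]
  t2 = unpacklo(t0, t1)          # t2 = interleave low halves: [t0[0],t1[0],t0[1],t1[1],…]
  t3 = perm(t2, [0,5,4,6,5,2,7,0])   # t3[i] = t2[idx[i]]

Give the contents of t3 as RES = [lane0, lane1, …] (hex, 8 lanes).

RES = [ 0x40  0xd4  0x0e  0xc7  0xd4  0x00  0x0e  0x40 ]

t0 = [0x40, 0x00, 0x0e, 0xc7, 0x8b, 0xa4, 0xd4, 0x68]
t1 = [0x00, 0x68, 0xd4, 0x0e, 0x68, 0xd4, 0xd4, 0x00]
t2 = [0x40, 0x00, 0x00, 0x68, 0x0e, 0xd4, 0xc7, 0x0e]
t3 = [0x40, 0xd4, 0x0e, 0xc7, 0xd4, 0x00, 0x0e, 0x40]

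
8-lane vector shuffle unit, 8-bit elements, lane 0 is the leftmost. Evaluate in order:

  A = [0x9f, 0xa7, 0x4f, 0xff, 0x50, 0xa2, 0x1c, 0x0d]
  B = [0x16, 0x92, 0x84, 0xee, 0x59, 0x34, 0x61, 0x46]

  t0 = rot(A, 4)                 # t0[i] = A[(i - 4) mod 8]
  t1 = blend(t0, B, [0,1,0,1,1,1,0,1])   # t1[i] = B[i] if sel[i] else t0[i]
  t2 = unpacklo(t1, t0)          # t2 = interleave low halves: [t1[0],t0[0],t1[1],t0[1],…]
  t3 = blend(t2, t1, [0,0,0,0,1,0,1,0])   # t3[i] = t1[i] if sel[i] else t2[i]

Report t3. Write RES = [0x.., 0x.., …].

RES = [0x50, 0x50, 0x92, 0xa2, 0x59, 0x1c, 0x4f, 0x0d]

  t0: 50 a2 1c 0d 9f a7 4f ff
  t1: 50 92 1c ee 59 34 4f 46
  t2: 50 50 92 a2 1c 1c ee 0d
  t3: 50 50 92 a2 59 1c 4f 0d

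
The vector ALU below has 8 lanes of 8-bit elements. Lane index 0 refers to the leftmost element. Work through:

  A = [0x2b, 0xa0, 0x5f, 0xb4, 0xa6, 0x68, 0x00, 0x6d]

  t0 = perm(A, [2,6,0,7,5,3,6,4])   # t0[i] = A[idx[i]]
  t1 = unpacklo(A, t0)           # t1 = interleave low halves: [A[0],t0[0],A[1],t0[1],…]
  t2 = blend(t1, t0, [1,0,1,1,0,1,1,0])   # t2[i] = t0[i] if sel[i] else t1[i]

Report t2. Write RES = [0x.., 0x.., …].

t0 = [0x5f, 0x00, 0x2b, 0x6d, 0x68, 0xb4, 0x00, 0xa6]
t1 = [0x2b, 0x5f, 0xa0, 0x00, 0x5f, 0x2b, 0xb4, 0x6d]
t2 = [0x5f, 0x5f, 0x2b, 0x6d, 0x5f, 0xb4, 0x00, 0x6d]

RES = [0x5f, 0x5f, 0x2b, 0x6d, 0x5f, 0xb4, 0x00, 0x6d]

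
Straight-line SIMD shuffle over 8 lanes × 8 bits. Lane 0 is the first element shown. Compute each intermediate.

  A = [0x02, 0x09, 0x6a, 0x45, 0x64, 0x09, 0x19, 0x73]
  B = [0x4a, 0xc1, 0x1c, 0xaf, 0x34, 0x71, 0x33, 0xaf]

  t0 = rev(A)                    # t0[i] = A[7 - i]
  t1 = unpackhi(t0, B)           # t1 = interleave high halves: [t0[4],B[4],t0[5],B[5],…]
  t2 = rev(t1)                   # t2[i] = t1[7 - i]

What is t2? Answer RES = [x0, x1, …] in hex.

RES = [ 0xaf  0x02  0x33  0x09  0x71  0x6a  0x34  0x45 ]

→ t0 |73|19|09|64|45|6a|09|02|
→ t1 |45|34|6a|71|09|33|02|af|
→ t2 |af|02|33|09|71|6a|34|45|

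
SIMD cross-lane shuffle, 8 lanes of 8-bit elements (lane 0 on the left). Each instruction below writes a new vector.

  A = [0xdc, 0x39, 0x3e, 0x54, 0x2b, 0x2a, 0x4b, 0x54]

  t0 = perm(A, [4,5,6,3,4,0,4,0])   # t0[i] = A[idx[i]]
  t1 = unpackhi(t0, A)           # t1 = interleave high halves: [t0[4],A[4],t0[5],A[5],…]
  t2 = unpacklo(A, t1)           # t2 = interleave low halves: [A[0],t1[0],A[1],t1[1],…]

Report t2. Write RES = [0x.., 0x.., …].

→ t0 |2b|2a|4b|54|2b|dc|2b|dc|
→ t1 |2b|2b|dc|2a|2b|4b|dc|54|
→ t2 |dc|2b|39|2b|3e|dc|54|2a|

RES = [0xdc, 0x2b, 0x39, 0x2b, 0x3e, 0xdc, 0x54, 0x2a]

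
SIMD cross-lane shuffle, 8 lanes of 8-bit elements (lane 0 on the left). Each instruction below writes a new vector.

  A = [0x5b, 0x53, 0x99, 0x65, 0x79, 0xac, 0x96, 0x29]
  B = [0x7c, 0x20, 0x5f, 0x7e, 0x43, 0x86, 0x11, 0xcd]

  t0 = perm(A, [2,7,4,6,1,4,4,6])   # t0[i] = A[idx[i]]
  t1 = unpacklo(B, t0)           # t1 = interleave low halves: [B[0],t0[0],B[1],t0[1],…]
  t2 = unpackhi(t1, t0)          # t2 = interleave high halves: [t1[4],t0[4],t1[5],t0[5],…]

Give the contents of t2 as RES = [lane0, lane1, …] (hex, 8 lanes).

→ t0 |99|29|79|96|53|79|79|96|
→ t1 |7c|99|20|29|5f|79|7e|96|
→ t2 |5f|53|79|79|7e|79|96|96|

RES = [ 0x5f  0x53  0x79  0x79  0x7e  0x79  0x96  0x96 ]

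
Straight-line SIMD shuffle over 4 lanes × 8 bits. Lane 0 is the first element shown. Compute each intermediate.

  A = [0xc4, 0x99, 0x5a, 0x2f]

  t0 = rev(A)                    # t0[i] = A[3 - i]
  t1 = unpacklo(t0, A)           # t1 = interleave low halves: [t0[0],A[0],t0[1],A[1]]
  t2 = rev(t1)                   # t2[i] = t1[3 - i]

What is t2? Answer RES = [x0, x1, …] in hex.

RES = [ 0x99  0x5a  0xc4  0x2f ]

  t0: 2f 5a 99 c4
  t1: 2f c4 5a 99
  t2: 99 5a c4 2f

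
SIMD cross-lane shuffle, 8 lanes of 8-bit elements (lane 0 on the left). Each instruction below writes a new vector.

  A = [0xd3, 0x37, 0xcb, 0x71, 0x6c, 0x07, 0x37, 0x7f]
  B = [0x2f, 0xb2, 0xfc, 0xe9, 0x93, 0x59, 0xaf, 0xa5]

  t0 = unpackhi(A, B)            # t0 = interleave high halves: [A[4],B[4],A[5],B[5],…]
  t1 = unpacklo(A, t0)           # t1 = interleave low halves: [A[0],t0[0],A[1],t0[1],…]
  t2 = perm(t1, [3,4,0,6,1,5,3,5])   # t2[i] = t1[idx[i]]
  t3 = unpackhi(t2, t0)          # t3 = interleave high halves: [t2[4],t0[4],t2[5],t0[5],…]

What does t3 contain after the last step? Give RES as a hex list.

RES = [0x6c, 0x37, 0x07, 0xaf, 0x93, 0x7f, 0x07, 0xa5]

t0 = [0x6c, 0x93, 0x07, 0x59, 0x37, 0xaf, 0x7f, 0xa5]
t1 = [0xd3, 0x6c, 0x37, 0x93, 0xcb, 0x07, 0x71, 0x59]
t2 = [0x93, 0xcb, 0xd3, 0x71, 0x6c, 0x07, 0x93, 0x07]
t3 = [0x6c, 0x37, 0x07, 0xaf, 0x93, 0x7f, 0x07, 0xa5]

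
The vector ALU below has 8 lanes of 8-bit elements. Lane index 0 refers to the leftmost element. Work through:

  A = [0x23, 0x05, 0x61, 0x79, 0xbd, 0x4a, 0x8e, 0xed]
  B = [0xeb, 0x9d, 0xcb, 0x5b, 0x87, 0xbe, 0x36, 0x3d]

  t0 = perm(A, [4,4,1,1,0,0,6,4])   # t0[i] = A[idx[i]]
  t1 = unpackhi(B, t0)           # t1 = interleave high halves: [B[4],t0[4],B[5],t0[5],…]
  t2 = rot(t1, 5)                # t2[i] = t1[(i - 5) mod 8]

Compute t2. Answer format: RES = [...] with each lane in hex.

→ t0 |bd|bd|05|05|23|23|8e|bd|
→ t1 |87|23|be|23|36|8e|3d|bd|
→ t2 |23|36|8e|3d|bd|87|23|be|

RES = [ 0x23  0x36  0x8e  0x3d  0xbd  0x87  0x23  0xbe ]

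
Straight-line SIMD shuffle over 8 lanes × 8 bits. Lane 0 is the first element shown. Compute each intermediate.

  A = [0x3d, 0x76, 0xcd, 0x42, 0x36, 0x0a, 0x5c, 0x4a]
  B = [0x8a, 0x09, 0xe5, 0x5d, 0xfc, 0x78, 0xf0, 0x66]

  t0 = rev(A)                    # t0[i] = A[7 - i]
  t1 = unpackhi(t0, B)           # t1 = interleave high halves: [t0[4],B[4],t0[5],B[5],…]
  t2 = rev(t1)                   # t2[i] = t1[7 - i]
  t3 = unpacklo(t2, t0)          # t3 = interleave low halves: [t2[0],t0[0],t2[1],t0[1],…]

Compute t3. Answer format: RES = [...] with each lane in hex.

RES = [ 0x66  0x4a  0x3d  0x5c  0xf0  0x0a  0x76  0x36 ]

  t0: 4a 5c 0a 36 42 cd 76 3d
  t1: 42 fc cd 78 76 f0 3d 66
  t2: 66 3d f0 76 78 cd fc 42
  t3: 66 4a 3d 5c f0 0a 76 36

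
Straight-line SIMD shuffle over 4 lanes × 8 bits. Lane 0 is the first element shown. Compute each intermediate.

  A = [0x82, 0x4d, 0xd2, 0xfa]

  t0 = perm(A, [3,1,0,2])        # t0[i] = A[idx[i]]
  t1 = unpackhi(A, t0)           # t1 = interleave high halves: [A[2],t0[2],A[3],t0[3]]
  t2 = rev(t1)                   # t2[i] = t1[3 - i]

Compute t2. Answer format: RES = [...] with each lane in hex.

  t0: fa 4d 82 d2
  t1: d2 82 fa d2
  t2: d2 fa 82 d2

RES = [ 0xd2  0xfa  0x82  0xd2 ]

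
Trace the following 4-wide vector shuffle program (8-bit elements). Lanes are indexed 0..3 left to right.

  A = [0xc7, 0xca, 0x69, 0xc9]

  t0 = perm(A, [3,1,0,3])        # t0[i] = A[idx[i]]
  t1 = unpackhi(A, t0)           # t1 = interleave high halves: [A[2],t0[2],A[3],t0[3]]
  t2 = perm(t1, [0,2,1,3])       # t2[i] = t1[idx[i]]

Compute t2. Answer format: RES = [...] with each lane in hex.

RES = [ 0x69  0xc9  0xc7  0xc9 ]

  t0: c9 ca c7 c9
  t1: 69 c7 c9 c9
  t2: 69 c9 c7 c9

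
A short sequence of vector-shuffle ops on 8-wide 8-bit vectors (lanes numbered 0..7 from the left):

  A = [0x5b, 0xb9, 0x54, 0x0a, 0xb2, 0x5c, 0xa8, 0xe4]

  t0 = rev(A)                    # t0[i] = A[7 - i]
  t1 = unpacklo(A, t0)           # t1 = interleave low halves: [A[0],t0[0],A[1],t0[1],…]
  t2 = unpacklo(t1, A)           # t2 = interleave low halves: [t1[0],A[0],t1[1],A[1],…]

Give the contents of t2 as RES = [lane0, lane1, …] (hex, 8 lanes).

RES = [0x5b, 0x5b, 0xe4, 0xb9, 0xb9, 0x54, 0xa8, 0x0a]

t0 = [0xe4, 0xa8, 0x5c, 0xb2, 0x0a, 0x54, 0xb9, 0x5b]
t1 = [0x5b, 0xe4, 0xb9, 0xa8, 0x54, 0x5c, 0x0a, 0xb2]
t2 = [0x5b, 0x5b, 0xe4, 0xb9, 0xb9, 0x54, 0xa8, 0x0a]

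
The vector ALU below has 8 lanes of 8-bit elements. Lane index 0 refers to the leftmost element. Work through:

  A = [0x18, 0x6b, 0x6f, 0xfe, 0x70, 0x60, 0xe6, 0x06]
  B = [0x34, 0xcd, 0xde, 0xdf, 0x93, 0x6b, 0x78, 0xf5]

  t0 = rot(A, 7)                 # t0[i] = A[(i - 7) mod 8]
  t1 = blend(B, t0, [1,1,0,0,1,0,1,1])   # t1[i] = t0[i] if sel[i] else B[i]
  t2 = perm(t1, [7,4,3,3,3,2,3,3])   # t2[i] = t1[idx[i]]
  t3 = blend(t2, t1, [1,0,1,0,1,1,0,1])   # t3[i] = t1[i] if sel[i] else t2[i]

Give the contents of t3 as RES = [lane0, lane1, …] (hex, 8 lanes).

→ t0 |6b|6f|fe|70|60|e6|06|18|
→ t1 |6b|6f|de|df|60|6b|06|18|
→ t2 |18|60|df|df|df|de|df|df|
→ t3 |6b|60|de|df|60|6b|df|18|

RES = [ 0x6b  0x60  0xde  0xdf  0x60  0x6b  0xdf  0x18 ]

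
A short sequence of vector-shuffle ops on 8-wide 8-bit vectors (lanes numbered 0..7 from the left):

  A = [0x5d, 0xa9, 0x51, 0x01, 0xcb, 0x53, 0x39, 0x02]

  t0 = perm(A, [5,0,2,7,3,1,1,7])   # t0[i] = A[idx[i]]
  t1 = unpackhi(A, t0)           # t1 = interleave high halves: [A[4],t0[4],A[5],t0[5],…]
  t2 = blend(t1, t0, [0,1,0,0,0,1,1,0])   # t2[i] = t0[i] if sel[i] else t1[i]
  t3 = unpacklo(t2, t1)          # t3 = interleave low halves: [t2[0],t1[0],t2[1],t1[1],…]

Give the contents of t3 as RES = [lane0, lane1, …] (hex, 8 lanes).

  t0: 53 5d 51 02 01 a9 a9 02
  t1: cb 01 53 a9 39 a9 02 02
  t2: cb 5d 53 a9 39 a9 a9 02
  t3: cb cb 5d 01 53 53 a9 a9

RES = [ 0xcb  0xcb  0x5d  0x01  0x53  0x53  0xa9  0xa9 ]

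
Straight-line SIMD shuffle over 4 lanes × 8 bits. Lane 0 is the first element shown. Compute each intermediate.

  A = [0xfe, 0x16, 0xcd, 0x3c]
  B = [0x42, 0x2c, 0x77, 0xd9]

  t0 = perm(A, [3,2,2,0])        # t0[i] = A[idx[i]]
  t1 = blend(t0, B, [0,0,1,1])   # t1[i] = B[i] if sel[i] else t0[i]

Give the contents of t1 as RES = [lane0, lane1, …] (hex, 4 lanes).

  t0: 3c cd cd fe
  t1: 3c cd 77 d9

RES = [0x3c, 0xcd, 0x77, 0xd9]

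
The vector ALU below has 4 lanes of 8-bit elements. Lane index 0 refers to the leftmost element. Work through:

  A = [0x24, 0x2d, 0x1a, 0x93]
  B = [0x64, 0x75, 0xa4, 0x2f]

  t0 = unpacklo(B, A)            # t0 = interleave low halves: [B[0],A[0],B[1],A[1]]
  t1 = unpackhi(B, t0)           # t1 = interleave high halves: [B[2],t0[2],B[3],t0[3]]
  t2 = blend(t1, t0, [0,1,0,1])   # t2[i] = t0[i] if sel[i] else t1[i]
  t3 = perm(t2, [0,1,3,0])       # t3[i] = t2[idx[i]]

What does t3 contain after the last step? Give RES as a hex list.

RES = [0xa4, 0x24, 0x2d, 0xa4]

  t0: 64 24 75 2d
  t1: a4 75 2f 2d
  t2: a4 24 2f 2d
  t3: a4 24 2d a4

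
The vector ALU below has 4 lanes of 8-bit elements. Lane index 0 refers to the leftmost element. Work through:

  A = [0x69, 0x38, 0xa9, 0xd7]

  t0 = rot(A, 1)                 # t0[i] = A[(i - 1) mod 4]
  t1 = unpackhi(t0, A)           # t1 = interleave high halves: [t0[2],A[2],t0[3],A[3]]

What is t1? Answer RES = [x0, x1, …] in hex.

RES = [0x38, 0xa9, 0xa9, 0xd7]

  t0: d7 69 38 a9
  t1: 38 a9 a9 d7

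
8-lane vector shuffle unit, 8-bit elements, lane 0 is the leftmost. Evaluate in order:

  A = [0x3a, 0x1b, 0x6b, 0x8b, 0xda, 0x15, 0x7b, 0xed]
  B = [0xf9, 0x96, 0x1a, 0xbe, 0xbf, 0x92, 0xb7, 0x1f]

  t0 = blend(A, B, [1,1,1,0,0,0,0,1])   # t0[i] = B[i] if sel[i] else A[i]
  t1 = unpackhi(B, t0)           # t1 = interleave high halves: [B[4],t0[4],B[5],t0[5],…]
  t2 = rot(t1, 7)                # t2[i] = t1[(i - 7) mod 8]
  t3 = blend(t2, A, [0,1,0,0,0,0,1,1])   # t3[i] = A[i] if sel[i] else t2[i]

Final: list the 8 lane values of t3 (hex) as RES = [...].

t0 = [0xf9, 0x96, 0x1a, 0x8b, 0xda, 0x15, 0x7b, 0x1f]
t1 = [0xbf, 0xda, 0x92, 0x15, 0xb7, 0x7b, 0x1f, 0x1f]
t2 = [0xda, 0x92, 0x15, 0xb7, 0x7b, 0x1f, 0x1f, 0xbf]
t3 = [0xda, 0x1b, 0x15, 0xb7, 0x7b, 0x1f, 0x7b, 0xed]

RES = [ 0xda  0x1b  0x15  0xb7  0x7b  0x1f  0x7b  0xed ]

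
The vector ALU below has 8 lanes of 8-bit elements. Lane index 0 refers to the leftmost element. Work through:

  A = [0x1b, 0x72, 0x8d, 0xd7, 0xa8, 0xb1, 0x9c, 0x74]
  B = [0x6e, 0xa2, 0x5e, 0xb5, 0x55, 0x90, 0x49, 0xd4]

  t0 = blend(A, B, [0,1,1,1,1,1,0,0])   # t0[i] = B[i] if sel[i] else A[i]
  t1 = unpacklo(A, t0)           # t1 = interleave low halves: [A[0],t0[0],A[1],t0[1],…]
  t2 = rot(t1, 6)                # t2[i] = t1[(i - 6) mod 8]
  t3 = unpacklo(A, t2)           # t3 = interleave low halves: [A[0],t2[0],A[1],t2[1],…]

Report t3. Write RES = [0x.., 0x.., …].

RES = [ 0x1b  0x72  0x72  0xa2  0x8d  0x8d  0xd7  0x5e ]

  t0: 1b a2 5e b5 55 90 9c 74
  t1: 1b 1b 72 a2 8d 5e d7 b5
  t2: 72 a2 8d 5e d7 b5 1b 1b
  t3: 1b 72 72 a2 8d 8d d7 5e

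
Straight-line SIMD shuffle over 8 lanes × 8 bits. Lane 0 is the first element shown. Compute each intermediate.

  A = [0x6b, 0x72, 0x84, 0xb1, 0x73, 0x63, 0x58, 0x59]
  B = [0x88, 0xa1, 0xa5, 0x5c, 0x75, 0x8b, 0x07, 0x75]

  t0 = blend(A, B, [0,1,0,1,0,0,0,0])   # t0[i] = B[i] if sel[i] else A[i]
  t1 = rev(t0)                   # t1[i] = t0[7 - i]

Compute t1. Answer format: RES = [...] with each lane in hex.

t0 = [0x6b, 0xa1, 0x84, 0x5c, 0x73, 0x63, 0x58, 0x59]
t1 = [0x59, 0x58, 0x63, 0x73, 0x5c, 0x84, 0xa1, 0x6b]

RES = [ 0x59  0x58  0x63  0x73  0x5c  0x84  0xa1  0x6b ]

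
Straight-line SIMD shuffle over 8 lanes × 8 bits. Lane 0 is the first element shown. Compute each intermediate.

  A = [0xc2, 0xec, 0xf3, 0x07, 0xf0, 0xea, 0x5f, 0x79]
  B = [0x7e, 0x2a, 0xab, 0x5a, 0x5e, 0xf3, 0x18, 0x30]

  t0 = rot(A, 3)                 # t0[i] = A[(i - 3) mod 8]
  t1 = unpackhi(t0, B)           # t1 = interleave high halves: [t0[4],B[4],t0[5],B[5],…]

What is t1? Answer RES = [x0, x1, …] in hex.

RES = [ 0xec  0x5e  0xf3  0xf3  0x07  0x18  0xf0  0x30 ]

→ t0 |ea|5f|79|c2|ec|f3|07|f0|
→ t1 |ec|5e|f3|f3|07|18|f0|30|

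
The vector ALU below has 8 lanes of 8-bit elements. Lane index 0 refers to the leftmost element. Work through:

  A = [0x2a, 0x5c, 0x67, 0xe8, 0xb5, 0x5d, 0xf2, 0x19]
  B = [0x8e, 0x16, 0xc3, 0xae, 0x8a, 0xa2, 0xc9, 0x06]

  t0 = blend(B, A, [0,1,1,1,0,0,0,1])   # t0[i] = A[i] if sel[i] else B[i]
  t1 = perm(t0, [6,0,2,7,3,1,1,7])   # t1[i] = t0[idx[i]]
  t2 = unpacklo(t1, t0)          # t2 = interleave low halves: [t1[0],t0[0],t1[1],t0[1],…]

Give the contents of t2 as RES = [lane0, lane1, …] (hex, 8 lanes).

RES = [0xc9, 0x8e, 0x8e, 0x5c, 0x67, 0x67, 0x19, 0xe8]

  t0: 8e 5c 67 e8 8a a2 c9 19
  t1: c9 8e 67 19 e8 5c 5c 19
  t2: c9 8e 8e 5c 67 67 19 e8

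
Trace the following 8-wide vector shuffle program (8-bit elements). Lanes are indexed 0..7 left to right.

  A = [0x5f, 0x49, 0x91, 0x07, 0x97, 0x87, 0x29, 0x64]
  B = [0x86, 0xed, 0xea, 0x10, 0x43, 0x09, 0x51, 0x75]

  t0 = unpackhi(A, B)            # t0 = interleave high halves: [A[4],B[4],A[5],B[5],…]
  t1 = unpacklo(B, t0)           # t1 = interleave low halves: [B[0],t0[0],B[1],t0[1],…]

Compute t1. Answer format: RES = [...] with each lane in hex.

RES = [0x86, 0x97, 0xed, 0x43, 0xea, 0x87, 0x10, 0x09]

  t0: 97 43 87 09 29 51 64 75
  t1: 86 97 ed 43 ea 87 10 09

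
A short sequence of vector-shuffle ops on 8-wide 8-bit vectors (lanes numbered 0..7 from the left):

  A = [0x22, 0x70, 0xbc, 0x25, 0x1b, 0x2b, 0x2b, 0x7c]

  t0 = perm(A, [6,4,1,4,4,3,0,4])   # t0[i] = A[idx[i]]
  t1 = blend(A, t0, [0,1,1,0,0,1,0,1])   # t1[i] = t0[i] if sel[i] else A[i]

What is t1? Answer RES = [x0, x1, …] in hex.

→ t0 |2b|1b|70|1b|1b|25|22|1b|
→ t1 |22|1b|70|25|1b|25|2b|1b|

RES = [ 0x22  0x1b  0x70  0x25  0x1b  0x25  0x2b  0x1b ]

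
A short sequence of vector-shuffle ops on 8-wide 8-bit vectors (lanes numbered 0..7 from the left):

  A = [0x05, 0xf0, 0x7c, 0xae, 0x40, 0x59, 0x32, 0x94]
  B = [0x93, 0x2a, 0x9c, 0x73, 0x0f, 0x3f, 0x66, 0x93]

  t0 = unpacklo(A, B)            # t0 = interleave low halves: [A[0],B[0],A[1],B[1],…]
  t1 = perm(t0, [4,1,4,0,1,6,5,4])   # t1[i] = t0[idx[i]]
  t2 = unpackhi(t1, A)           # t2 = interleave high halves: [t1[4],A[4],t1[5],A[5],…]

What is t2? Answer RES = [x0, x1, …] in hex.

  t0: 05 93 f0 2a 7c 9c ae 73
  t1: 7c 93 7c 05 93 ae 9c 7c
  t2: 93 40 ae 59 9c 32 7c 94

RES = [0x93, 0x40, 0xae, 0x59, 0x9c, 0x32, 0x7c, 0x94]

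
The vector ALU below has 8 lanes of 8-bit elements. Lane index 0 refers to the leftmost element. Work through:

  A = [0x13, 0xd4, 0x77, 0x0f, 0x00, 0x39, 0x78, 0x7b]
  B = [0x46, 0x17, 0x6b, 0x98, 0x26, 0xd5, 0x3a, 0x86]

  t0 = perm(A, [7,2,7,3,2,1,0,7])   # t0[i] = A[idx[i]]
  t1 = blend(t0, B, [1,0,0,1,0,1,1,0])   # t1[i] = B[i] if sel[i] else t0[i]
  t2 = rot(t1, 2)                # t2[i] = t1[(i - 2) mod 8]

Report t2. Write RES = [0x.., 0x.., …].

RES = [ 0x3a  0x7b  0x46  0x77  0x7b  0x98  0x77  0xd5 ]

  t0: 7b 77 7b 0f 77 d4 13 7b
  t1: 46 77 7b 98 77 d5 3a 7b
  t2: 3a 7b 46 77 7b 98 77 d5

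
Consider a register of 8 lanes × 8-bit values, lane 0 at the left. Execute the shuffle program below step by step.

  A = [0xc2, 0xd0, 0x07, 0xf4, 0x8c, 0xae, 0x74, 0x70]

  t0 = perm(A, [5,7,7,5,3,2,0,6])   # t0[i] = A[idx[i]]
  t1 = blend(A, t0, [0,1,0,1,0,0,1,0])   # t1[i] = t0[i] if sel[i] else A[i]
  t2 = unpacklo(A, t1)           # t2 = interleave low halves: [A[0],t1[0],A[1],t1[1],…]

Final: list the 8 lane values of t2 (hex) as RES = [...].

RES = [0xc2, 0xc2, 0xd0, 0x70, 0x07, 0x07, 0xf4, 0xae]

t0 = [0xae, 0x70, 0x70, 0xae, 0xf4, 0x07, 0xc2, 0x74]
t1 = [0xc2, 0x70, 0x07, 0xae, 0x8c, 0xae, 0xc2, 0x70]
t2 = [0xc2, 0xc2, 0xd0, 0x70, 0x07, 0x07, 0xf4, 0xae]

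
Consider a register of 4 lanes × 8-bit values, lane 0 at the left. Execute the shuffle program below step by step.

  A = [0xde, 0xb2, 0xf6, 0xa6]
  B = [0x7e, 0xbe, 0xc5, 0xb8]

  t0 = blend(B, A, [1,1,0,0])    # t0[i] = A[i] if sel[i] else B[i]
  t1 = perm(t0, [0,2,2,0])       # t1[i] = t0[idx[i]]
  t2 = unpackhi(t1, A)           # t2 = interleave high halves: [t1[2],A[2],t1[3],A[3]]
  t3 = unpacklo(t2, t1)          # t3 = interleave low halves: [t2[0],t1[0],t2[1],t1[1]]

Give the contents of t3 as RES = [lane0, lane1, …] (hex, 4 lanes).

  t0: de b2 c5 b8
  t1: de c5 c5 de
  t2: c5 f6 de a6
  t3: c5 de f6 c5

RES = [0xc5, 0xde, 0xf6, 0xc5]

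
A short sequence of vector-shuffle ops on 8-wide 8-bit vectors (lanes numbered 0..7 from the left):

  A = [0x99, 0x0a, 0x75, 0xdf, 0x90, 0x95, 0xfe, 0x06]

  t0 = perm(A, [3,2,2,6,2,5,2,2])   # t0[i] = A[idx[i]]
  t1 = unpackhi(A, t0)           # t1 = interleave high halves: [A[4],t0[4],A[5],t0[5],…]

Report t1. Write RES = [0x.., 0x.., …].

→ t0 |df|75|75|fe|75|95|75|75|
→ t1 |90|75|95|95|fe|75|06|75|

RES = [0x90, 0x75, 0x95, 0x95, 0xfe, 0x75, 0x06, 0x75]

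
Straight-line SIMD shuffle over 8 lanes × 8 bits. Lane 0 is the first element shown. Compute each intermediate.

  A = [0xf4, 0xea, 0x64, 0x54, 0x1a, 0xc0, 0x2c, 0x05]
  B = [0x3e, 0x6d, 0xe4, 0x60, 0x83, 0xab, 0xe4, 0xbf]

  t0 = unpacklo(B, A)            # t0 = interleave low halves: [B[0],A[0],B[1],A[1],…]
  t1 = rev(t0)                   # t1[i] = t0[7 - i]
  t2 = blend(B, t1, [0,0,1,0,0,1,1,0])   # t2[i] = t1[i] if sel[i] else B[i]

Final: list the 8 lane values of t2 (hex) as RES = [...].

RES = [ 0x3e  0x6d  0x64  0x60  0x83  0x6d  0xf4  0xbf ]

  t0: 3e f4 6d ea e4 64 60 54
  t1: 54 60 64 e4 ea 6d f4 3e
  t2: 3e 6d 64 60 83 6d f4 bf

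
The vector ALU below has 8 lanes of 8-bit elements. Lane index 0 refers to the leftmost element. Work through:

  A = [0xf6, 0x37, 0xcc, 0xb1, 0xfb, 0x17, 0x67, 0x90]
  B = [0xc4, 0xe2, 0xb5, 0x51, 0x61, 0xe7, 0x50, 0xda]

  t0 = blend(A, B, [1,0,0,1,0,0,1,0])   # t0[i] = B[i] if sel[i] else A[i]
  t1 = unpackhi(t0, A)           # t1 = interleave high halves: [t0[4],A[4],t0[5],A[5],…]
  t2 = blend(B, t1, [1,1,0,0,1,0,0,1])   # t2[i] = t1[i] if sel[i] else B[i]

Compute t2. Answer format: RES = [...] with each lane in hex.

RES = [0xfb, 0xfb, 0xb5, 0x51, 0x50, 0xe7, 0x50, 0x90]

  t0: c4 37 cc 51 fb 17 50 90
  t1: fb fb 17 17 50 67 90 90
  t2: fb fb b5 51 50 e7 50 90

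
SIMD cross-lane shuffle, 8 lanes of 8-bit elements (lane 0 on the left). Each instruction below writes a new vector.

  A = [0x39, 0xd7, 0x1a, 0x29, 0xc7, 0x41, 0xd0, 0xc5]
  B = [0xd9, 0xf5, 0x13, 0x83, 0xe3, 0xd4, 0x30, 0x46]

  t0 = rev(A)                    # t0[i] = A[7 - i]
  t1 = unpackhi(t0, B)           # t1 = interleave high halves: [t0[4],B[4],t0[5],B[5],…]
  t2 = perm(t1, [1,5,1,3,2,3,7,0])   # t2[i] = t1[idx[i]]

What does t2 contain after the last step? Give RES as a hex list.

→ t0 |c5|d0|41|c7|29|1a|d7|39|
→ t1 |29|e3|1a|d4|d7|30|39|46|
→ t2 |e3|30|e3|d4|1a|d4|46|29|

RES = [ 0xe3  0x30  0xe3  0xd4  0x1a  0xd4  0x46  0x29 ]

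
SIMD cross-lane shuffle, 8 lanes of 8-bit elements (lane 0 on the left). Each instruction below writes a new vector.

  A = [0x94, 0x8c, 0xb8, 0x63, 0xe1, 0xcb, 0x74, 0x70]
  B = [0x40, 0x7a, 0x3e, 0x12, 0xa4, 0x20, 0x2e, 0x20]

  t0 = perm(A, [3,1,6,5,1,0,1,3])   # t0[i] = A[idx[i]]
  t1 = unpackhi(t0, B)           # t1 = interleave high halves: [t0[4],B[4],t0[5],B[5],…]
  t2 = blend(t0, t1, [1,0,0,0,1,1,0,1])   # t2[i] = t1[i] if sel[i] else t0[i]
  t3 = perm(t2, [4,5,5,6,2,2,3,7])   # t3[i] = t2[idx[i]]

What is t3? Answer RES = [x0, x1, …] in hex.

  t0: 63 8c 74 cb 8c 94 8c 63
  t1: 8c a4 94 20 8c 2e 63 20
  t2: 8c 8c 74 cb 8c 2e 8c 20
  t3: 8c 2e 2e 8c 74 74 cb 20

RES = [ 0x8c  0x2e  0x2e  0x8c  0x74  0x74  0xcb  0x20 ]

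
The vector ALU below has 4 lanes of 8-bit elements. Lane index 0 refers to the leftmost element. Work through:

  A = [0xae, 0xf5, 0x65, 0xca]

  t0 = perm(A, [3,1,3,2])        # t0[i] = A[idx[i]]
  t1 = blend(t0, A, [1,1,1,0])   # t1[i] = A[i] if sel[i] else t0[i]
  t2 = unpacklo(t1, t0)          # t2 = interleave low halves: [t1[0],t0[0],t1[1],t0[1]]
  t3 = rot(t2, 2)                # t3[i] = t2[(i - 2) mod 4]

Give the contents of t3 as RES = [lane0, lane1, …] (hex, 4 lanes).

RES = [0xf5, 0xf5, 0xae, 0xca]

→ t0 |ca|f5|ca|65|
→ t1 |ae|f5|65|65|
→ t2 |ae|ca|f5|f5|
→ t3 |f5|f5|ae|ca|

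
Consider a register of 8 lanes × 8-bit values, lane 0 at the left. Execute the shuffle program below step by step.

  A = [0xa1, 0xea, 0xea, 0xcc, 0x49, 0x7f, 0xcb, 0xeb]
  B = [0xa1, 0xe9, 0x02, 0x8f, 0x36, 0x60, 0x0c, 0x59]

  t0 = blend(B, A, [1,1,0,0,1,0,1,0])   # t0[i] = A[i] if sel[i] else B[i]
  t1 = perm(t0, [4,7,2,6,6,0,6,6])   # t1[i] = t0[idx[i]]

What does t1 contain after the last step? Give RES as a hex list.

  t0: a1 ea 02 8f 49 60 cb 59
  t1: 49 59 02 cb cb a1 cb cb

RES = [0x49, 0x59, 0x02, 0xcb, 0xcb, 0xa1, 0xcb, 0xcb]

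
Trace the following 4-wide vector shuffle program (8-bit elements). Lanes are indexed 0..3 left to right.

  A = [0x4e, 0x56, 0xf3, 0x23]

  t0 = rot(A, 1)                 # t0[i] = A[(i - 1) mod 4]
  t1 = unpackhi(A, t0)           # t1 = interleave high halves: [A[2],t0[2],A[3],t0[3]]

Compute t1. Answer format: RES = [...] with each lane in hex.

  t0: 23 4e 56 f3
  t1: f3 56 23 f3

RES = [0xf3, 0x56, 0x23, 0xf3]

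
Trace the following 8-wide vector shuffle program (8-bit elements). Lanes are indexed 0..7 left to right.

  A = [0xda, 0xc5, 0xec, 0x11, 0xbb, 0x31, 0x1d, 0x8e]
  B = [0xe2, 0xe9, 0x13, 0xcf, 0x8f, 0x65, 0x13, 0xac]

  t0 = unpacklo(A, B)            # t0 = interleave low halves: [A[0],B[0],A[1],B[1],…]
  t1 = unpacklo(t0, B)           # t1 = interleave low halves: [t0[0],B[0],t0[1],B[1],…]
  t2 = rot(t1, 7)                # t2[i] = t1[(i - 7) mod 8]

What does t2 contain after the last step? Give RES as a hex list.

t0 = [0xda, 0xe2, 0xc5, 0xe9, 0xec, 0x13, 0x11, 0xcf]
t1 = [0xda, 0xe2, 0xe2, 0xe9, 0xc5, 0x13, 0xe9, 0xcf]
t2 = [0xe2, 0xe2, 0xe9, 0xc5, 0x13, 0xe9, 0xcf, 0xda]

RES = [ 0xe2  0xe2  0xe9  0xc5  0x13  0xe9  0xcf  0xda ]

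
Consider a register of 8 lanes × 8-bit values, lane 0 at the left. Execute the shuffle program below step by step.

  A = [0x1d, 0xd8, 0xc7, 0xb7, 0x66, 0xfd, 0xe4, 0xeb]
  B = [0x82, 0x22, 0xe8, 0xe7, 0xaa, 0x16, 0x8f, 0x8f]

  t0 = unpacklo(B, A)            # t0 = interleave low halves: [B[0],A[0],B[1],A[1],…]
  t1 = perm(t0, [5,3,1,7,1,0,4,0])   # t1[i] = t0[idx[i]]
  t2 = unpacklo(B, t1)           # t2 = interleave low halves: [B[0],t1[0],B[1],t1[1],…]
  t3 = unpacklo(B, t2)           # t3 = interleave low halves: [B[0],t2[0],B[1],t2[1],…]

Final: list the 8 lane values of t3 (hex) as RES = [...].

  t0: 82 1d 22 d8 e8 c7 e7 b7
  t1: c7 d8 1d b7 1d 82 e8 82
  t2: 82 c7 22 d8 e8 1d e7 b7
  t3: 82 82 22 c7 e8 22 e7 d8

RES = [ 0x82  0x82  0x22  0xc7  0xe8  0x22  0xe7  0xd8 ]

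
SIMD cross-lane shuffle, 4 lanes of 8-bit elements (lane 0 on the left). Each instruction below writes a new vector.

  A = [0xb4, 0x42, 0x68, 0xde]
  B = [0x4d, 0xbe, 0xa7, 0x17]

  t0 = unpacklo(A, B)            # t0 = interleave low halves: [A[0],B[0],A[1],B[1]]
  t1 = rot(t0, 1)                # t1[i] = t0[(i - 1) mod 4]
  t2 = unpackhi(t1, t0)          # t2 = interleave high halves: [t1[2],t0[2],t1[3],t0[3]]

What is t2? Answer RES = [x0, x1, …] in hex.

RES = [0x4d, 0x42, 0x42, 0xbe]

→ t0 |b4|4d|42|be|
→ t1 |be|b4|4d|42|
→ t2 |4d|42|42|be|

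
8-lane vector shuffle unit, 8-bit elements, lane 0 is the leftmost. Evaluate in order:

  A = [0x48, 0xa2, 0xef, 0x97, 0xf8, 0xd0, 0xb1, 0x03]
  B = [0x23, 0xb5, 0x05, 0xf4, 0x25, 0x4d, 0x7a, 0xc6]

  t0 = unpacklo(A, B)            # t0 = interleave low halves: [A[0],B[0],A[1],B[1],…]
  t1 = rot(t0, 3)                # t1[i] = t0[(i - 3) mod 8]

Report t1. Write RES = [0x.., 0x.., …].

RES = [0x05, 0x97, 0xf4, 0x48, 0x23, 0xa2, 0xb5, 0xef]

  t0: 48 23 a2 b5 ef 05 97 f4
  t1: 05 97 f4 48 23 a2 b5 ef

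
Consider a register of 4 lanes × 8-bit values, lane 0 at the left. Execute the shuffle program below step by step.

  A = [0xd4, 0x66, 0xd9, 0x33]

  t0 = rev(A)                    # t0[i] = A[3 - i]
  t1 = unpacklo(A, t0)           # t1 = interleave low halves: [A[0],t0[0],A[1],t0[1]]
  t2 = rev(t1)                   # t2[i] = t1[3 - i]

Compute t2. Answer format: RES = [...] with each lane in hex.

RES = [0xd9, 0x66, 0x33, 0xd4]

→ t0 |33|d9|66|d4|
→ t1 |d4|33|66|d9|
→ t2 |d9|66|33|d4|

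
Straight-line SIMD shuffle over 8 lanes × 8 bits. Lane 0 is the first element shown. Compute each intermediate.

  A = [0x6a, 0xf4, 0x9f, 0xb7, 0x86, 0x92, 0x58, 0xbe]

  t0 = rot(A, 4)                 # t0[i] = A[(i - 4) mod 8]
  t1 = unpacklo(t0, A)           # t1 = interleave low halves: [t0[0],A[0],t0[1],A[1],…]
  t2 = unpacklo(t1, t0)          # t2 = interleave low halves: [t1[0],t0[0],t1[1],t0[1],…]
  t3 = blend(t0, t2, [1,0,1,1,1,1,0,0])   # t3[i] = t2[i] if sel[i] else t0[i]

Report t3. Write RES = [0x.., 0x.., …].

→ t0 |86|92|58|be|6a|f4|9f|b7|
→ t1 |86|6a|92|f4|58|9f|be|b7|
→ t2 |86|86|6a|92|92|58|f4|be|
→ t3 |86|92|6a|92|92|58|9f|b7|

RES = [ 0x86  0x92  0x6a  0x92  0x92  0x58  0x9f  0xb7 ]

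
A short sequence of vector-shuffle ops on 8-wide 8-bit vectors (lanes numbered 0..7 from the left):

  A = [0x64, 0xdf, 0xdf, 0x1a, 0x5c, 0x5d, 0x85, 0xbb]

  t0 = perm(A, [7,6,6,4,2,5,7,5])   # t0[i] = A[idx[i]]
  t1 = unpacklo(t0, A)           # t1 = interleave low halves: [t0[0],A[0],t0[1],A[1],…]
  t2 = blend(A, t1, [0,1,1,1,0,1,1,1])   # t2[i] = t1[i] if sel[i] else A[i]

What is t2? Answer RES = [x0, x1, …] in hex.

t0 = [0xbb, 0x85, 0x85, 0x5c, 0xdf, 0x5d, 0xbb, 0x5d]
t1 = [0xbb, 0x64, 0x85, 0xdf, 0x85, 0xdf, 0x5c, 0x1a]
t2 = [0x64, 0x64, 0x85, 0xdf, 0x5c, 0xdf, 0x5c, 0x1a]

RES = [ 0x64  0x64  0x85  0xdf  0x5c  0xdf  0x5c  0x1a ]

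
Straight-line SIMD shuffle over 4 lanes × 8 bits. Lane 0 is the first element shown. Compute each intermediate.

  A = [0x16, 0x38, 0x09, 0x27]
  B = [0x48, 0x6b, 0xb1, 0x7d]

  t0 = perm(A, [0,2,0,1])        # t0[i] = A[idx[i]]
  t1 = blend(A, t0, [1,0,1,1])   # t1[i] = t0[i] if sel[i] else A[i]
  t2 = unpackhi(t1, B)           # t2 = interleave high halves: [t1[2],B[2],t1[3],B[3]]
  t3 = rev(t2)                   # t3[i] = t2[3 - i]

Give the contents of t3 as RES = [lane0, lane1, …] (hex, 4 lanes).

  t0: 16 09 16 38
  t1: 16 38 16 38
  t2: 16 b1 38 7d
  t3: 7d 38 b1 16

RES = [0x7d, 0x38, 0xb1, 0x16]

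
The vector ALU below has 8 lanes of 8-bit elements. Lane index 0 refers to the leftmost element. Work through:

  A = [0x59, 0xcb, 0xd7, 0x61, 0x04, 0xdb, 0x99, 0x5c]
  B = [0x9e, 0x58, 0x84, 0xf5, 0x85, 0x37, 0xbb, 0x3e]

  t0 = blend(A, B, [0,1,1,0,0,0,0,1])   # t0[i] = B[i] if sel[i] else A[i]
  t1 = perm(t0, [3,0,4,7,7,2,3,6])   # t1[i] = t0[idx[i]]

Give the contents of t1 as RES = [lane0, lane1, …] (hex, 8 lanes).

→ t0 |59|58|84|61|04|db|99|3e|
→ t1 |61|59|04|3e|3e|84|61|99|

RES = [ 0x61  0x59  0x04  0x3e  0x3e  0x84  0x61  0x99 ]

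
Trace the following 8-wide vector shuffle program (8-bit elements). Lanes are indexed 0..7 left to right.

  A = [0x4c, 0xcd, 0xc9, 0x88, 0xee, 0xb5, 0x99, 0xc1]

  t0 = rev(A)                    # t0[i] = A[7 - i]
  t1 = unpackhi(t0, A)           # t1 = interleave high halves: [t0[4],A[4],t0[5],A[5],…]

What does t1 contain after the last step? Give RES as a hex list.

RES = [ 0x88  0xee  0xc9  0xb5  0xcd  0x99  0x4c  0xc1 ]

  t0: c1 99 b5 ee 88 c9 cd 4c
  t1: 88 ee c9 b5 cd 99 4c c1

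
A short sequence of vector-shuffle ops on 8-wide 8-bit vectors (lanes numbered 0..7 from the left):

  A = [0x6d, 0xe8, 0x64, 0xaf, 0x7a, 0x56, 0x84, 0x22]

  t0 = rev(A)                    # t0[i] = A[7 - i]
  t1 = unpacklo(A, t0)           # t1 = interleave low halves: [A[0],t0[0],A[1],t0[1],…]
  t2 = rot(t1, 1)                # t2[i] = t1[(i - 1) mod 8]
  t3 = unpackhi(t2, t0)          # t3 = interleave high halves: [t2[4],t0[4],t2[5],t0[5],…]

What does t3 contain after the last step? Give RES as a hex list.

RES = [ 0x84  0xaf  0x64  0x64  0x56  0xe8  0xaf  0x6d ]

  t0: 22 84 56 7a af 64 e8 6d
  t1: 6d 22 e8 84 64 56 af 7a
  t2: 7a 6d 22 e8 84 64 56 af
  t3: 84 af 64 64 56 e8 af 6d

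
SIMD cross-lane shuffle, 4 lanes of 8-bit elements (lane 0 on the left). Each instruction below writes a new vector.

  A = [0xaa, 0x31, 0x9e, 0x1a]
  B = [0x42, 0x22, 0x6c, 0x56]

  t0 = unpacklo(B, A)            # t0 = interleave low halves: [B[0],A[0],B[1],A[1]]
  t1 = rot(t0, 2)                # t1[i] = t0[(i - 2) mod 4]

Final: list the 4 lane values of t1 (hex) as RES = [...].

t0 = [0x42, 0xaa, 0x22, 0x31]
t1 = [0x22, 0x31, 0x42, 0xaa]

RES = [0x22, 0x31, 0x42, 0xaa]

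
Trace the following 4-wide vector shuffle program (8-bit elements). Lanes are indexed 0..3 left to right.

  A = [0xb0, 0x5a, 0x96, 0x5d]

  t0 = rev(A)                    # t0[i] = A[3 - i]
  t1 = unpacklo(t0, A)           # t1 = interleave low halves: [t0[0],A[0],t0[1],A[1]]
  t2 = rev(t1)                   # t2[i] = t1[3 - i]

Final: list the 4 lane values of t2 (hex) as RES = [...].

t0 = [0x5d, 0x96, 0x5a, 0xb0]
t1 = [0x5d, 0xb0, 0x96, 0x5a]
t2 = [0x5a, 0x96, 0xb0, 0x5d]

RES = [ 0x5a  0x96  0xb0  0x5d ]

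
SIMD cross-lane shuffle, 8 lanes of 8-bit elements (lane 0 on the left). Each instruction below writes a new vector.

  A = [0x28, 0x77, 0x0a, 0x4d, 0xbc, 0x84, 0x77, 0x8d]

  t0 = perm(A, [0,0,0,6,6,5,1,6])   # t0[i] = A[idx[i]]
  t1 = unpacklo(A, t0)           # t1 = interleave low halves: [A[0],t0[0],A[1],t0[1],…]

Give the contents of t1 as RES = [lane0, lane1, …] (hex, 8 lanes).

→ t0 |28|28|28|77|77|84|77|77|
→ t1 |28|28|77|28|0a|28|4d|77|

RES = [0x28, 0x28, 0x77, 0x28, 0x0a, 0x28, 0x4d, 0x77]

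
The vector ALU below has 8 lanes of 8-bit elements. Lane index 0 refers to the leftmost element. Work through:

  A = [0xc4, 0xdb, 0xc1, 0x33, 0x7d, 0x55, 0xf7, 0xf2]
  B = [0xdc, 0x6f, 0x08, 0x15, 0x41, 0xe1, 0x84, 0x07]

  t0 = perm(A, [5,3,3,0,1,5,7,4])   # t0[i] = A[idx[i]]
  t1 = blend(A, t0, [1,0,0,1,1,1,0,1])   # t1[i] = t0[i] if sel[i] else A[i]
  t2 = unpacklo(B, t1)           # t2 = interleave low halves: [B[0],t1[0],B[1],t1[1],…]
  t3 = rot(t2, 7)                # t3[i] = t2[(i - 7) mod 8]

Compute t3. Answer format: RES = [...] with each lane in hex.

RES = [ 0x55  0x6f  0xdb  0x08  0xc1  0x15  0xc4  0xdc ]

t0 = [0x55, 0x33, 0x33, 0xc4, 0xdb, 0x55, 0xf2, 0x7d]
t1 = [0x55, 0xdb, 0xc1, 0xc4, 0xdb, 0x55, 0xf7, 0x7d]
t2 = [0xdc, 0x55, 0x6f, 0xdb, 0x08, 0xc1, 0x15, 0xc4]
t3 = [0x55, 0x6f, 0xdb, 0x08, 0xc1, 0x15, 0xc4, 0xdc]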